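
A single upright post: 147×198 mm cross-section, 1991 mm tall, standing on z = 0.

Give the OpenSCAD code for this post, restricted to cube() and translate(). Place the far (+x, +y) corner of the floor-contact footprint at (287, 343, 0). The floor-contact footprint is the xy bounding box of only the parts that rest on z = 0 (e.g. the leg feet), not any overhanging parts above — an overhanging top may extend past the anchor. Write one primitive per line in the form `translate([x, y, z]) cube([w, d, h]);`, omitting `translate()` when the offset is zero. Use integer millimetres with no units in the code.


translate([140, 145, 0]) cube([147, 198, 1991]);


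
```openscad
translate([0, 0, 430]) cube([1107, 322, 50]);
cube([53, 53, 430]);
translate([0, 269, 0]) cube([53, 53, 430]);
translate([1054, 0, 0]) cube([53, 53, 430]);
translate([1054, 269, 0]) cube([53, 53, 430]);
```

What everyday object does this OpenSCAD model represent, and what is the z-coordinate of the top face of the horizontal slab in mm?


A bench. The seat-top height is 480 mm.

A long slab on four corner posts — a bench. The slab sits at z = 430 with thickness 50, so the top is 430 + 50 = 480 mm.


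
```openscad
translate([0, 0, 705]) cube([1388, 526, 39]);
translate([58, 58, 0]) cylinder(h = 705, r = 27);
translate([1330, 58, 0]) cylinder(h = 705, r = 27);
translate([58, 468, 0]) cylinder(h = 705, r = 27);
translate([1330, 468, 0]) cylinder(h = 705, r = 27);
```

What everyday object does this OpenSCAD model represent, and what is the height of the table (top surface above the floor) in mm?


A table. The table height is 744 mm.

A 1388×526×39 slab sits at z = 705 on four Ø54 mm round legs — a table. The top surface is at 705 + 39 = 744 mm.


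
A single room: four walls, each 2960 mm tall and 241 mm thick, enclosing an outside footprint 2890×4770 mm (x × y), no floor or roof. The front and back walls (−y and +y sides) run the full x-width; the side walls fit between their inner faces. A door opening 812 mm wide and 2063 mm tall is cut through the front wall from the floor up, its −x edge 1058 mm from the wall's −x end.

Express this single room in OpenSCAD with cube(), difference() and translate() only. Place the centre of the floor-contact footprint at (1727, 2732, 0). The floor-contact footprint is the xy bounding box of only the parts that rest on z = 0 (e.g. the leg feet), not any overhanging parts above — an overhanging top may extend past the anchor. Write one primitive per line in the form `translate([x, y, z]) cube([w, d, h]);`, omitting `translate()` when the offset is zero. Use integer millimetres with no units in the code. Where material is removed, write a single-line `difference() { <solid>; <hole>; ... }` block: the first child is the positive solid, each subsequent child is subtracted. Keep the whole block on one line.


difference() { translate([282, 347, 0]) cube([2890, 241, 2960]); translate([1340, 347, 0]) cube([812, 241, 2063]); }
translate([282, 4876, 0]) cube([2890, 241, 2960]);
translate([282, 588, 0]) cube([241, 4288, 2960]);
translate([2931, 588, 0]) cube([241, 4288, 2960]);


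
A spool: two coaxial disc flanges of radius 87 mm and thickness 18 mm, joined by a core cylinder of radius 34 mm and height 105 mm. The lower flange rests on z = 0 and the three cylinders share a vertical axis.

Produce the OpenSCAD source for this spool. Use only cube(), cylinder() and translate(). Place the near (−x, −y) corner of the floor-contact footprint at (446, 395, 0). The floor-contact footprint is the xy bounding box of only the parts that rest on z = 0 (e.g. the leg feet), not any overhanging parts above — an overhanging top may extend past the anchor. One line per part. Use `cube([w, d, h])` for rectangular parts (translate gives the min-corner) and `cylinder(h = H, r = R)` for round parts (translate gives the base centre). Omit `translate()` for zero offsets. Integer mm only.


translate([533, 482, 0]) cylinder(h = 18, r = 87);
translate([533, 482, 18]) cylinder(h = 105, r = 34);
translate([533, 482, 123]) cylinder(h = 18, r = 87);


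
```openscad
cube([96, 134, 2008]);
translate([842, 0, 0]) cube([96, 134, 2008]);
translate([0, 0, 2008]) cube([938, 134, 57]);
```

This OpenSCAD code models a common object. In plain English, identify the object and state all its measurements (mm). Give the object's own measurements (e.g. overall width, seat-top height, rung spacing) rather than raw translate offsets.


A door frame. The clear opening is 746 mm wide and 2008 mm high. Two 96 mm wide jambs, 134 mm deep, stand either side of the opening from the floor to the top of the opening. A 57 mm thick head sits across the top of both jambs, spanning the full outside width of the frame.


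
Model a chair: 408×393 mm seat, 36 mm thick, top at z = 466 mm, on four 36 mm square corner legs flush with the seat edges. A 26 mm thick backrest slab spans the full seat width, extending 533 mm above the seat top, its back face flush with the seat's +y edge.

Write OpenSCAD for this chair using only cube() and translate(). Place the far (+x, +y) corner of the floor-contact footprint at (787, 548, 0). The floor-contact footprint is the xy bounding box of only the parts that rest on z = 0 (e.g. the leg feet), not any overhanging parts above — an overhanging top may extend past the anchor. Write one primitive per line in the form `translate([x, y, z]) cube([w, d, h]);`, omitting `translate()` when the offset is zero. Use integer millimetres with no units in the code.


// leg_h = 466 - 36 = 430
translate([379, 155, 430]) cube([408, 393, 36]);
translate([379, 155, 0]) cube([36, 36, 430]);
translate([751, 155, 0]) cube([36, 36, 430]);
translate([379, 512, 0]) cube([36, 36, 430]);
translate([751, 512, 0]) cube([36, 36, 430]);
translate([379, 522, 466]) cube([408, 26, 533]);


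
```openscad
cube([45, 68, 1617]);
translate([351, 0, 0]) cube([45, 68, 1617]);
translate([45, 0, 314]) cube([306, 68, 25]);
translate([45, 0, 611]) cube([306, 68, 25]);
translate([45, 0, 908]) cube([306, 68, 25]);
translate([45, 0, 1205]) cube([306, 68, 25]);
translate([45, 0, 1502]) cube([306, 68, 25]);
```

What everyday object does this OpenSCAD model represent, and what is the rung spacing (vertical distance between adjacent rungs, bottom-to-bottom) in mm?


A ladder. The rung spacing is 297 mm.

Two tall 45×68 posts with 5 short bars between them — a ladder. Adjacent rungs sit at z = 314 and z = 611, so the spacing is 611 − 314 = 297 mm.


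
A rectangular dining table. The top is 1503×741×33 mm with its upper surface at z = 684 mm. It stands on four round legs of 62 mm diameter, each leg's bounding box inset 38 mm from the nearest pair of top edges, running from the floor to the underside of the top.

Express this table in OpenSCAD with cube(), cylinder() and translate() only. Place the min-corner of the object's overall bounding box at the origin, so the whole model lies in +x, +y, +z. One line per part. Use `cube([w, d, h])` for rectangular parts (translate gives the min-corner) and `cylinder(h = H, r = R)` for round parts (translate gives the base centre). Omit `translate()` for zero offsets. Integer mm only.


translate([0, 0, 651]) cube([1503, 741, 33]);
translate([69, 69, 0]) cylinder(h = 651, r = 31);
translate([1434, 69, 0]) cylinder(h = 651, r = 31);
translate([69, 672, 0]) cylinder(h = 651, r = 31);
translate([1434, 672, 0]) cylinder(h = 651, r = 31);


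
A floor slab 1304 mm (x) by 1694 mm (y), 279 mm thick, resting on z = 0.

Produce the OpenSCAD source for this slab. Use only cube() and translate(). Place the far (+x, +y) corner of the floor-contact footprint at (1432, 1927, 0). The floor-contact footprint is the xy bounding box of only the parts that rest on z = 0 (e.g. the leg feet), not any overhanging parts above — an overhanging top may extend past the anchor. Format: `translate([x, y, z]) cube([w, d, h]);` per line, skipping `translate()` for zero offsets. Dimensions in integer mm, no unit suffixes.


translate([128, 233, 0]) cube([1304, 1694, 279]);


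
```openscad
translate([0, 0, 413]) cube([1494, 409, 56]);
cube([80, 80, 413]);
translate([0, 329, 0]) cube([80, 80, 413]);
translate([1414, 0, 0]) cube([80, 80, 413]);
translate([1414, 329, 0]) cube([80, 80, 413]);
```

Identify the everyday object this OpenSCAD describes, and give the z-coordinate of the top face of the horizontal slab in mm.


A bench. The seat-top height is 469 mm.

A long slab on four corner posts — a bench. The slab sits at z = 413 with thickness 56, so the top is 413 + 56 = 469 mm.


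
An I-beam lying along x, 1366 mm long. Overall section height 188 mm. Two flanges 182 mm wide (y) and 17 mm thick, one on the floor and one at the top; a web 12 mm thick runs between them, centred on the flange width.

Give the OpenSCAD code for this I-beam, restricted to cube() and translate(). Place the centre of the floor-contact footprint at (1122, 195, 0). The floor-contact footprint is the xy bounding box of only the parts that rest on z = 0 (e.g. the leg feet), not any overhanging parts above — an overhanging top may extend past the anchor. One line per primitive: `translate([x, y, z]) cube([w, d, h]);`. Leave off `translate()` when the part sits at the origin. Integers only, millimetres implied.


translate([439, 104, 0]) cube([1366, 182, 17]);
translate([439, 189, 17]) cube([1366, 12, 154]);
translate([439, 104, 171]) cube([1366, 182, 17]);


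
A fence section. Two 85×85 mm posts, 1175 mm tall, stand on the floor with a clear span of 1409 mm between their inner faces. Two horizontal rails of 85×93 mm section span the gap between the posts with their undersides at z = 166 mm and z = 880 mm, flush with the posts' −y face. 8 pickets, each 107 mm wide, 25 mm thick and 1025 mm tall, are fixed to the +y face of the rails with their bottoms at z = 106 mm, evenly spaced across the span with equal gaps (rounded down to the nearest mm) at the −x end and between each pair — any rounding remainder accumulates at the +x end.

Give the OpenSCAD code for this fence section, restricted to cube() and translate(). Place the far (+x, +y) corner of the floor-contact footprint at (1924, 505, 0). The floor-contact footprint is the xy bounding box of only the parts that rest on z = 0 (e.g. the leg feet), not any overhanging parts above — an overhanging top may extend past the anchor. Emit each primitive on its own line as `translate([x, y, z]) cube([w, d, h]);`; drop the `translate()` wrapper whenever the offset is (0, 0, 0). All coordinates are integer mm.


translate([345, 420, 0]) cube([85, 85, 1175]);
translate([1839, 420, 0]) cube([85, 85, 1175]);
translate([430, 420, 166]) cube([1409, 85, 93]);
translate([430, 420, 880]) cube([1409, 85, 93]);
translate([491, 505, 106]) cube([107, 25, 1025]);
translate([659, 505, 106]) cube([107, 25, 1025]);
translate([827, 505, 106]) cube([107, 25, 1025]);
translate([995, 505, 106]) cube([107, 25, 1025]);
translate([1163, 505, 106]) cube([107, 25, 1025]);
translate([1331, 505, 106]) cube([107, 25, 1025]);
translate([1499, 505, 106]) cube([107, 25, 1025]);
translate([1667, 505, 106]) cube([107, 25, 1025]);


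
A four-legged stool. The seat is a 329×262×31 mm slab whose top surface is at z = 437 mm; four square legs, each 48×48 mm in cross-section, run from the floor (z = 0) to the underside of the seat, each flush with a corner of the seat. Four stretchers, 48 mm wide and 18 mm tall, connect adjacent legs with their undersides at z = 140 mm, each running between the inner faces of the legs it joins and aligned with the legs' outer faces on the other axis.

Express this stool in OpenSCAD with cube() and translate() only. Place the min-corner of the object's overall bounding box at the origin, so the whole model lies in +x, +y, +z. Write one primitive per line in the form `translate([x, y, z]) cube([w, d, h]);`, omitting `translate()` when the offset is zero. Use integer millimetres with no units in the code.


translate([0, 0, 406]) cube([329, 262, 31]);
cube([48, 48, 406]);
translate([281, 0, 0]) cube([48, 48, 406]);
translate([0, 214, 0]) cube([48, 48, 406]);
translate([281, 214, 0]) cube([48, 48, 406]);
translate([48, 0, 140]) cube([233, 48, 18]);
translate([48, 214, 140]) cube([233, 48, 18]);
translate([0, 48, 140]) cube([48, 166, 18]);
translate([281, 48, 140]) cube([48, 166, 18]);


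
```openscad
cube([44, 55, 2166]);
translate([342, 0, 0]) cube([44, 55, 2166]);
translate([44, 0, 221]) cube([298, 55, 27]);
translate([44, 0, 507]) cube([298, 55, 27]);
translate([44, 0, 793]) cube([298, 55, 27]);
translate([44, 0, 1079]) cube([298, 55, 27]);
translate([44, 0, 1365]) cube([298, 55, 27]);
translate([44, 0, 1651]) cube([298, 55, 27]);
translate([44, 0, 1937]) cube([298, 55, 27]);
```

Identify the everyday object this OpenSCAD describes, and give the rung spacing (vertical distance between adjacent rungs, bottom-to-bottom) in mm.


A ladder. The rung spacing is 286 mm.

Two tall 44×55 posts with 7 short bars between them — a ladder. Adjacent rungs sit at z = 221 and z = 507, so the spacing is 507 − 221 = 286 mm.


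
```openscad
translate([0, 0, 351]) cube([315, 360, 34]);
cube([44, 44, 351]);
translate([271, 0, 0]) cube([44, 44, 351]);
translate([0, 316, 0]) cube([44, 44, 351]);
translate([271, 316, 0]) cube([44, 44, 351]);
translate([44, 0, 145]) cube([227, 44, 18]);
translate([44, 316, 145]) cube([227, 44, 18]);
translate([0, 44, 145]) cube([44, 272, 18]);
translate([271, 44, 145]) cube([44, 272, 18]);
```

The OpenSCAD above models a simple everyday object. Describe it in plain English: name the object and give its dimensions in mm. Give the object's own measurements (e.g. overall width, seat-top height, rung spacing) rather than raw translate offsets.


A four-legged stool. The seat is a 315×360×34 mm slab whose top surface is at z = 385 mm; four square legs, each 44×44 mm in cross-section, run from the floor (z = 0) to the underside of the seat, each flush with a corner of the seat. Four stretchers, 44 mm wide and 18 mm tall, connect adjacent legs with their undersides at z = 145 mm, each running between the inner faces of the legs it joins and aligned with the legs' outer faces on the other axis.


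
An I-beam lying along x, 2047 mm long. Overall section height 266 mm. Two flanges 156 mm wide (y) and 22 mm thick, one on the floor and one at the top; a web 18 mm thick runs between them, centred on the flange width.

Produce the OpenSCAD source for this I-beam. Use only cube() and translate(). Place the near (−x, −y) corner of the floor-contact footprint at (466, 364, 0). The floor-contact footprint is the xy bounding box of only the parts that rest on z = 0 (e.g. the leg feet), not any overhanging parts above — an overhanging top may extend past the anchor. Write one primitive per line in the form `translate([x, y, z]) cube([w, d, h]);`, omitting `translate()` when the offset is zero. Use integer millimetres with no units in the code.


translate([466, 364, 0]) cube([2047, 156, 22]);
translate([466, 433, 22]) cube([2047, 18, 222]);
translate([466, 364, 244]) cube([2047, 156, 22]);


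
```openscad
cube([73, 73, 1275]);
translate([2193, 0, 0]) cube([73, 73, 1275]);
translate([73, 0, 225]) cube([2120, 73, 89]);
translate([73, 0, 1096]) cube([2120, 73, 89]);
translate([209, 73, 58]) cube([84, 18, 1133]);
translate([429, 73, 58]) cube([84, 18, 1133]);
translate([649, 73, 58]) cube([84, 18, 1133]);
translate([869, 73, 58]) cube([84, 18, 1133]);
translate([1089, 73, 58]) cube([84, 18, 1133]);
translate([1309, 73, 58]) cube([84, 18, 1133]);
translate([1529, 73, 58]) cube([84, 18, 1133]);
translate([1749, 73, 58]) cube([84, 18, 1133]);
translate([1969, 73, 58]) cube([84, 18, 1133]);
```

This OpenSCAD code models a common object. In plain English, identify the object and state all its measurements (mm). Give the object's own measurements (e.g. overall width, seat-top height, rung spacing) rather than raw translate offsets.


A fence section. Two 73×73 mm posts, 1275 mm tall, stand on the floor with a clear span of 2120 mm between their inner faces. Two horizontal rails of 73×89 mm section span the gap between the posts with their undersides at z = 225 mm and z = 1096 mm, flush with the posts' −y face. 9 pickets, each 84 mm wide, 18 mm thick and 1133 mm tall, are fixed to the +y face of the rails with their bottoms at z = 58 mm, spaced across the span with a 136 mm gap after the −x post and between neighbouring pickets, with 140 mm left before the +x post.


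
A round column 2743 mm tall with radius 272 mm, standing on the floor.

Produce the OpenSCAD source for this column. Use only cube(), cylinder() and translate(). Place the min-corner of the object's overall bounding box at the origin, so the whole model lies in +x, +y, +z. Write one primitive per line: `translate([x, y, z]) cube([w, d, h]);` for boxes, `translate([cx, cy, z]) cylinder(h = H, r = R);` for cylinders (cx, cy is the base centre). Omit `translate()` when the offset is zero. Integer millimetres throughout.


translate([272, 272, 0]) cylinder(h = 2743, r = 272);


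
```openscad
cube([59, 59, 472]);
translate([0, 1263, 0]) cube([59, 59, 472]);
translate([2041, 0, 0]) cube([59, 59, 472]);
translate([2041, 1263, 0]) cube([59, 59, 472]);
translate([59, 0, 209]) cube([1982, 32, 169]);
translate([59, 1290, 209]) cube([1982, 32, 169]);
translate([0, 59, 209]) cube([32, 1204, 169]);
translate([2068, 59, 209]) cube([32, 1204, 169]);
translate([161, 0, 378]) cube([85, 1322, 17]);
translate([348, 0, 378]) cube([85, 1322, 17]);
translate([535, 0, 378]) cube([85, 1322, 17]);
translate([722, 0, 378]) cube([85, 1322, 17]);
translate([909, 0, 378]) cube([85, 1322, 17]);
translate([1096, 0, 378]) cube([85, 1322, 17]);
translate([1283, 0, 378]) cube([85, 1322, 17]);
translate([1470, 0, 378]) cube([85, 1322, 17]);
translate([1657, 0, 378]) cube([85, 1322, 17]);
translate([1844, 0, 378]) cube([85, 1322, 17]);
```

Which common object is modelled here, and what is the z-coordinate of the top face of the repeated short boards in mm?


A bed frame. The slat-top height is 395 mm.

Four posts, four rails, and a row of slats — a bed frame. Slats sit on the rails at z = 209 + 169 = 378; with slat thickness 17, the top is 395 mm.


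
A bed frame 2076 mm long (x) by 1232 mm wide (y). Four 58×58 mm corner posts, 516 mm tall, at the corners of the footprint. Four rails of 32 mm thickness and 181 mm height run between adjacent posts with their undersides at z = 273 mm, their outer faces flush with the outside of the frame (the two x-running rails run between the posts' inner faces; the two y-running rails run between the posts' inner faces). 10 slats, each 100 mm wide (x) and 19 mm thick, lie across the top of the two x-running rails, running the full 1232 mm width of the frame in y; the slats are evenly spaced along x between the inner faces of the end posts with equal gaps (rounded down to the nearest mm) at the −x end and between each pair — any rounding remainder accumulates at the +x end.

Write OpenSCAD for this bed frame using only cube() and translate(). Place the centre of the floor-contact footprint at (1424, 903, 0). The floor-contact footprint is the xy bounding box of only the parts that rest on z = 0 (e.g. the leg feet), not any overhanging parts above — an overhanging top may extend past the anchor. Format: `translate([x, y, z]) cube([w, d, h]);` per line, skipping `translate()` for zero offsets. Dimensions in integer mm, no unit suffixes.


translate([386, 287, 0]) cube([58, 58, 516]);
translate([386, 1461, 0]) cube([58, 58, 516]);
translate([2404, 287, 0]) cube([58, 58, 516]);
translate([2404, 1461, 0]) cube([58, 58, 516]);
translate([444, 287, 273]) cube([1960, 32, 181]);
translate([444, 1487, 273]) cube([1960, 32, 181]);
translate([386, 345, 273]) cube([32, 1116, 181]);
translate([2430, 345, 273]) cube([32, 1116, 181]);
translate([531, 287, 454]) cube([100, 1232, 19]);
translate([718, 287, 454]) cube([100, 1232, 19]);
translate([905, 287, 454]) cube([100, 1232, 19]);
translate([1092, 287, 454]) cube([100, 1232, 19]);
translate([1279, 287, 454]) cube([100, 1232, 19]);
translate([1466, 287, 454]) cube([100, 1232, 19]);
translate([1653, 287, 454]) cube([100, 1232, 19]);
translate([1840, 287, 454]) cube([100, 1232, 19]);
translate([2027, 287, 454]) cube([100, 1232, 19]);
translate([2214, 287, 454]) cube([100, 1232, 19]);


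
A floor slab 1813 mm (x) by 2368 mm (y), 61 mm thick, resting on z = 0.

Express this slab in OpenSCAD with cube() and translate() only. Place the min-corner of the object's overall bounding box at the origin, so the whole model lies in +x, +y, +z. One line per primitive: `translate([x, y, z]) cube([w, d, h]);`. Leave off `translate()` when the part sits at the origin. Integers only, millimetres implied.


cube([1813, 2368, 61]);


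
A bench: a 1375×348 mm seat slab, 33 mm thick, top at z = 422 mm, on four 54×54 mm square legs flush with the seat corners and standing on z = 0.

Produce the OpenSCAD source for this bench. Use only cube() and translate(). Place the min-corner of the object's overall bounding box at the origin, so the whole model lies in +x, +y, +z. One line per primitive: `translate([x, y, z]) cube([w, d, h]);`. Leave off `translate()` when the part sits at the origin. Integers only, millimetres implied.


// leg_h = 422 − 33 = 389
translate([0, 0, 389]) cube([1375, 348, 33]);
cube([54, 54, 389]);
translate([0, 294, 0]) cube([54, 54, 389]);
translate([1321, 0, 0]) cube([54, 54, 389]);
translate([1321, 294, 0]) cube([54, 54, 389]);


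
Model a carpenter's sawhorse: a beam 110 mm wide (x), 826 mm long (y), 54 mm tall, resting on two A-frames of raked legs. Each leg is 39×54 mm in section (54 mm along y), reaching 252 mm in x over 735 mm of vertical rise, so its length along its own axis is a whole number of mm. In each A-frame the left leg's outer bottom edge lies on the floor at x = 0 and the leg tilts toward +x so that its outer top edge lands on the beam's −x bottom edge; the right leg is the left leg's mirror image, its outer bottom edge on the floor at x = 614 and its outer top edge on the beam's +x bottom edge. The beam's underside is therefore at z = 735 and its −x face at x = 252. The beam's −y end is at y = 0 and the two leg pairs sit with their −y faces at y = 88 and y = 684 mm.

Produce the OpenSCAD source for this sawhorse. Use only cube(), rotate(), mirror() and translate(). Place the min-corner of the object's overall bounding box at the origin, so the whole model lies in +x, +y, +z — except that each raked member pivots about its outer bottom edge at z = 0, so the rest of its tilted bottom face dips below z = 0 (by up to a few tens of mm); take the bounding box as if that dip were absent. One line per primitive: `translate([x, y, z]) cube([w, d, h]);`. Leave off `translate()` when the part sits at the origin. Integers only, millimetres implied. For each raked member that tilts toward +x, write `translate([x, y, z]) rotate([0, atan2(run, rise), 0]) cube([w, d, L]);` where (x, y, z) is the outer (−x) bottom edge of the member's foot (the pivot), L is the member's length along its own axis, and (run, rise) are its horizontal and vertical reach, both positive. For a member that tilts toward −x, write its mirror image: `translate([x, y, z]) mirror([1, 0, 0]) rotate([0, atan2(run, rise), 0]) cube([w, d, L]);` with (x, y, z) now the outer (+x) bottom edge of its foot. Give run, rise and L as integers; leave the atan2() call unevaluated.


translate([252, 0, 735]) cube([110, 826, 54]);
translate([0, 88, 0]) rotate([0, atan2(252, 735), 0]) cube([39, 54, 777]);
translate([614, 88, 0]) mirror([1, 0, 0]) rotate([0, atan2(252, 735), 0]) cube([39, 54, 777]);
translate([0, 684, 0]) rotate([0, atan2(252, 735), 0]) cube([39, 54, 777]);
translate([614, 684, 0]) mirror([1, 0, 0]) rotate([0, atan2(252, 735), 0]) cube([39, 54, 777]);


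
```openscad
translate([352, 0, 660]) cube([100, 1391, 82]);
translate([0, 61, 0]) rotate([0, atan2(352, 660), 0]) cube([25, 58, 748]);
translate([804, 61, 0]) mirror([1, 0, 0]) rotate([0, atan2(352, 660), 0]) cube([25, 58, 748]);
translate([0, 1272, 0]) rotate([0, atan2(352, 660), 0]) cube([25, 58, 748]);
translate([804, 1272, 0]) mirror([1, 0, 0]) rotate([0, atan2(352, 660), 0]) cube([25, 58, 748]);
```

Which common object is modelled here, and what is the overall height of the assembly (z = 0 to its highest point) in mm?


A sawhorse. The overall height is 742 mm.

A beam across two mirrored pairs of raked legs — a sawhorse. The beam's underside is at z = 660 (matching the legs' vertical rise in atan2(352, 660)) and the beam is 82 mm tall, so its top is at 660 + 82 = 742 mm. The raked legs top out at the beam's underside, so that is the highest point.


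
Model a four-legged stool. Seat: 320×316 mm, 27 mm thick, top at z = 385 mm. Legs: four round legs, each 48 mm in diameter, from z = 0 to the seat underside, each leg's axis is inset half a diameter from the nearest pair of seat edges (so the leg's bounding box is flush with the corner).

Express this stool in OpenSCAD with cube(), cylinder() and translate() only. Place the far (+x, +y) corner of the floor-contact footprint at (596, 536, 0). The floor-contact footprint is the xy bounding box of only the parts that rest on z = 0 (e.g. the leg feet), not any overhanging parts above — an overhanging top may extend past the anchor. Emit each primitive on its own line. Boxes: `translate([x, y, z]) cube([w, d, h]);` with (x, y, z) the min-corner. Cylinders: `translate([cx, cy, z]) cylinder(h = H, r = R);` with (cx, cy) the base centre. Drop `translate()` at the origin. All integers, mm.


translate([276, 220, 358]) cube([320, 316, 27]);
translate([300, 244, 0]) cylinder(h = 358, r = 24);
translate([572, 244, 0]) cylinder(h = 358, r = 24);
translate([300, 512, 0]) cylinder(h = 358, r = 24);
translate([572, 512, 0]) cylinder(h = 358, r = 24);


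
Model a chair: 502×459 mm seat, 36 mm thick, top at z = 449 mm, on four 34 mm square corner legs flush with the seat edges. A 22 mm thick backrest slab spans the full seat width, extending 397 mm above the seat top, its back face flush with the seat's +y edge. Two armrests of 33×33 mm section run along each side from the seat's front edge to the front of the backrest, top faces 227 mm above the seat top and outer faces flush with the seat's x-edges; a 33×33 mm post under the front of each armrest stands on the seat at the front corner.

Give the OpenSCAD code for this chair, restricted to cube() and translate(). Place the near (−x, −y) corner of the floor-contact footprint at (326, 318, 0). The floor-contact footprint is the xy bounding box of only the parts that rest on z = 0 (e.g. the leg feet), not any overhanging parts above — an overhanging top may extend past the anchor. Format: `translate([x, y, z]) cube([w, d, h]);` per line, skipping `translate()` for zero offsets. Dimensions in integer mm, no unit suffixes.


translate([326, 318, 413]) cube([502, 459, 36]);
translate([326, 318, 0]) cube([34, 34, 413]);
translate([794, 318, 0]) cube([34, 34, 413]);
translate([326, 743, 0]) cube([34, 34, 413]);
translate([794, 743, 0]) cube([34, 34, 413]);
translate([326, 755, 449]) cube([502, 22, 397]);
translate([326, 318, 643]) cube([33, 437, 33]);
translate([795, 318, 643]) cube([33, 437, 33]);
translate([326, 318, 449]) cube([33, 33, 194]);
translate([795, 318, 449]) cube([33, 33, 194]);


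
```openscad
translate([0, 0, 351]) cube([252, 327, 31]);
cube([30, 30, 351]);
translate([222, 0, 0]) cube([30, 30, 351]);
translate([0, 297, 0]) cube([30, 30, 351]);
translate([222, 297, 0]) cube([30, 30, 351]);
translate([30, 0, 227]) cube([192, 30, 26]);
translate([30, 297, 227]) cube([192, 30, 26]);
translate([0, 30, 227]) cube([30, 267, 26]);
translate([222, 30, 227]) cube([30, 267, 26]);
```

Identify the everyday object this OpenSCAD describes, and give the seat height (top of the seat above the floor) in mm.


A stool. The seat height is 382 mm.

A 252×327×31 slab at z = 351 on four corner posts — a stool. The seat top is 351 + 31 = 382 mm.


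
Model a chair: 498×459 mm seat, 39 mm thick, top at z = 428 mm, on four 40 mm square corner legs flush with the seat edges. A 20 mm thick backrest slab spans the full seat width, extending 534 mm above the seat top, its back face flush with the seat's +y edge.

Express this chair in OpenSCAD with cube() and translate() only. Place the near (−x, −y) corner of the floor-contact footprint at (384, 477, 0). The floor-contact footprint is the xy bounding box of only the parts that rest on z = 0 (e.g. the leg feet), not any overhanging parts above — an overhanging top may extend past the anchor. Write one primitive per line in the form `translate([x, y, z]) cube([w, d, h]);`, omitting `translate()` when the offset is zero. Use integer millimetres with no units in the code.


translate([384, 477, 389]) cube([498, 459, 39]);
translate([384, 477, 0]) cube([40, 40, 389]);
translate([842, 477, 0]) cube([40, 40, 389]);
translate([384, 896, 0]) cube([40, 40, 389]);
translate([842, 896, 0]) cube([40, 40, 389]);
translate([384, 916, 428]) cube([498, 20, 534]);


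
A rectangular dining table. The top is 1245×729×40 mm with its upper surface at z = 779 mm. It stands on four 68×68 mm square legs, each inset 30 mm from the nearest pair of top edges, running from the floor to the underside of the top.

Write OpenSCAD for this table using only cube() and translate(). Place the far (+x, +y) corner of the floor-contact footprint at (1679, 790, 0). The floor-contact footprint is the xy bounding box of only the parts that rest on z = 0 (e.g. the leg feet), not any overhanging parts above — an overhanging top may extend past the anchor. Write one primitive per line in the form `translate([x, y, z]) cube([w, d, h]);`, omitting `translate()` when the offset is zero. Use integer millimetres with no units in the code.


translate([464, 91, 739]) cube([1245, 729, 40]);
translate([494, 121, 0]) cube([68, 68, 739]);
translate([1611, 121, 0]) cube([68, 68, 739]);
translate([494, 722, 0]) cube([68, 68, 739]);
translate([1611, 722, 0]) cube([68, 68, 739]);


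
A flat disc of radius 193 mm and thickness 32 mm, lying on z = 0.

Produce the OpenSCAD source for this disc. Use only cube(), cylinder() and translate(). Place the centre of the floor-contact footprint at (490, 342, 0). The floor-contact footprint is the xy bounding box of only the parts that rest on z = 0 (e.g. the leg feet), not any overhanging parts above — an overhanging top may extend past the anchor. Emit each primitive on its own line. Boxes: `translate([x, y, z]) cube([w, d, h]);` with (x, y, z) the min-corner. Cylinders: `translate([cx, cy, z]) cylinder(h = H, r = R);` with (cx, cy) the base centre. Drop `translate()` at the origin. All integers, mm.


translate([490, 342, 0]) cylinder(h = 32, r = 193);


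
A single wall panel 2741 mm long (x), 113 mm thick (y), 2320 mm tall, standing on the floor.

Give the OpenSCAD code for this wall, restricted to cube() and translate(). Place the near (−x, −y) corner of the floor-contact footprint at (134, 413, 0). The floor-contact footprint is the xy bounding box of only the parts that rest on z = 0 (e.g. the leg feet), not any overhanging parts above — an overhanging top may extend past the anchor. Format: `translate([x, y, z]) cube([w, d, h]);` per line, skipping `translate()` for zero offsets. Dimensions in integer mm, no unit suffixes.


translate([134, 413, 0]) cube([2741, 113, 2320]);


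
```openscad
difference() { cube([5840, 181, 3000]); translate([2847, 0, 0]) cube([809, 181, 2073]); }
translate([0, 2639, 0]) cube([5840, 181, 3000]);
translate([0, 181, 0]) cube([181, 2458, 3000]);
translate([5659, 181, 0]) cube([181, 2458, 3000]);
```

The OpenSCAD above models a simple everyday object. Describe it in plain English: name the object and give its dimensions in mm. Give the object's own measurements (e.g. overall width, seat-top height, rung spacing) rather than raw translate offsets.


A single room: four walls, each 3000 mm tall and 181 mm thick, enclosing an outside footprint 5840×2820 mm (x × y), no floor or roof. The front and back walls (−y and +y sides) run the full x-width; the side walls fit between their inner faces. A door opening 809 mm wide and 2073 mm tall is cut through the front wall from the floor up, its −x edge 2847 mm from the wall's −x end.


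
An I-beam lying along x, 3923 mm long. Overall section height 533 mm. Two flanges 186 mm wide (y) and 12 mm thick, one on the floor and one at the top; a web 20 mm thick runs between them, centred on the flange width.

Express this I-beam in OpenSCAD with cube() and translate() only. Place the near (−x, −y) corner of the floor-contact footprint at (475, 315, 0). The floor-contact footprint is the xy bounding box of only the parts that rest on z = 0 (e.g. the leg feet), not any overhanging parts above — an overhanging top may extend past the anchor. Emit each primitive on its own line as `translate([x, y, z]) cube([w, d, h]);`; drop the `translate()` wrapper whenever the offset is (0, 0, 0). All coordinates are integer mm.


translate([475, 315, 0]) cube([3923, 186, 12]);
translate([475, 398, 12]) cube([3923, 20, 509]);
translate([475, 315, 521]) cube([3923, 186, 12]);


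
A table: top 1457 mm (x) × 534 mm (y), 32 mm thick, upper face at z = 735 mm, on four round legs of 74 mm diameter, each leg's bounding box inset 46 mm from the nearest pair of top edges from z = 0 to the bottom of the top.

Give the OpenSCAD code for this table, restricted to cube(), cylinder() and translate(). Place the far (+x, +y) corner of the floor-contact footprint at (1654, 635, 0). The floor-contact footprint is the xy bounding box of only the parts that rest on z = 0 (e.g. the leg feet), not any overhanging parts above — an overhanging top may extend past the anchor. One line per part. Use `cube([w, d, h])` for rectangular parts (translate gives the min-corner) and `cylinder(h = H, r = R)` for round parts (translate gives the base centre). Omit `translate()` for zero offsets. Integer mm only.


// leg_h = 735 - 32 = 703
translate([243, 147, 703]) cube([1457, 534, 32]);
translate([326, 230, 0]) cylinder(h = 703, r = 37);
translate([1617, 230, 0]) cylinder(h = 703, r = 37);
translate([326, 598, 0]) cylinder(h = 703, r = 37);
translate([1617, 598, 0]) cylinder(h = 703, r = 37);


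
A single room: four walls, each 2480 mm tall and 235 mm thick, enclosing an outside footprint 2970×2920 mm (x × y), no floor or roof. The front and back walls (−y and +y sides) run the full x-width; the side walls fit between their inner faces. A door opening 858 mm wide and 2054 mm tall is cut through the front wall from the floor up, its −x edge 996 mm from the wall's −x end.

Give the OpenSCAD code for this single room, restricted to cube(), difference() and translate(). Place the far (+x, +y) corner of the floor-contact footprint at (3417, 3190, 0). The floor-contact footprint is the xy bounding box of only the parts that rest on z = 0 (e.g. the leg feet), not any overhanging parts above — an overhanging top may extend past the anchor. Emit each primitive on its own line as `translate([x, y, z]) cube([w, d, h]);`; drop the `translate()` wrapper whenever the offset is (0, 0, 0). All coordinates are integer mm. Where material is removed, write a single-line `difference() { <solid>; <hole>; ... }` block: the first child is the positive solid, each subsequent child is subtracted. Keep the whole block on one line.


difference() { translate([447, 270, 0]) cube([2970, 235, 2480]); translate([1443, 270, 0]) cube([858, 235, 2054]); }
translate([447, 2955, 0]) cube([2970, 235, 2480]);
translate([447, 505, 0]) cube([235, 2450, 2480]);
translate([3182, 505, 0]) cube([235, 2450, 2480]);


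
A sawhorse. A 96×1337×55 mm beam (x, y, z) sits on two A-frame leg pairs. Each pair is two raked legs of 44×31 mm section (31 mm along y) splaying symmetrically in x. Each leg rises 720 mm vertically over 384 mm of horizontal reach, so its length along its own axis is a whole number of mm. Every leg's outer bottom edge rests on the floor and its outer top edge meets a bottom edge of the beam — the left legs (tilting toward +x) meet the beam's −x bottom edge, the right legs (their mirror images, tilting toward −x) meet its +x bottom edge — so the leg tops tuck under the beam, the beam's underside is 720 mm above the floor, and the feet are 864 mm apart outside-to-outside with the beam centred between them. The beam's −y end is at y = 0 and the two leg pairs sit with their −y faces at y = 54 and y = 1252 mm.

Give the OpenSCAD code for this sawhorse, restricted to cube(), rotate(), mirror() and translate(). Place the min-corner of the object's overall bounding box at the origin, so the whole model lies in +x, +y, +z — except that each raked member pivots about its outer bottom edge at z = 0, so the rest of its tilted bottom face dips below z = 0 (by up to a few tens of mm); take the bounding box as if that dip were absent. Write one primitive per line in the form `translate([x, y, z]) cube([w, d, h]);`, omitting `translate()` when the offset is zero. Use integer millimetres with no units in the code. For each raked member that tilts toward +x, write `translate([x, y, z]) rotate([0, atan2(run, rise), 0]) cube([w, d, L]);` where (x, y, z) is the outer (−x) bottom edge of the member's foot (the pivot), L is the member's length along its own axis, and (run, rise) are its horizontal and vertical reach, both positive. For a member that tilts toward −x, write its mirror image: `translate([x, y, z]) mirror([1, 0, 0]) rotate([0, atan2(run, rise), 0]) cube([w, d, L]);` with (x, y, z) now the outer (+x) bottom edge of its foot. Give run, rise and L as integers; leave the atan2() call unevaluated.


// leg length = √(384² + 720²) = 816
// right-leg outer foot x = 2·384 + 96 = 864
// beam min-corner = (384, 0, 720)
translate([384, 0, 720]) cube([96, 1337, 55]);
translate([0, 54, 0]) rotate([0, atan2(384, 720), 0]) cube([44, 31, 816]);
translate([864, 54, 0]) mirror([1, 0, 0]) rotate([0, atan2(384, 720), 0]) cube([44, 31, 816]);
translate([0, 1252, 0]) rotate([0, atan2(384, 720), 0]) cube([44, 31, 816]);
translate([864, 1252, 0]) mirror([1, 0, 0]) rotate([0, atan2(384, 720), 0]) cube([44, 31, 816]);


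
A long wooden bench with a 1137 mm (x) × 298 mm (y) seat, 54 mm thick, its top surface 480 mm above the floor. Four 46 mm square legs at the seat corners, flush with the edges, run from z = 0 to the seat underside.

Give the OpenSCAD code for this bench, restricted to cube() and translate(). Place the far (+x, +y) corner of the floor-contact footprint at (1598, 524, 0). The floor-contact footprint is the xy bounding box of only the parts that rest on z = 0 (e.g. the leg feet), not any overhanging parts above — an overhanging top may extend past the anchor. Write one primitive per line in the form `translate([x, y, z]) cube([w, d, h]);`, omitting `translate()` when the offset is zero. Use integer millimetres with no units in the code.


translate([461, 226, 426]) cube([1137, 298, 54]);
translate([461, 226, 0]) cube([46, 46, 426]);
translate([461, 478, 0]) cube([46, 46, 426]);
translate([1552, 226, 0]) cube([46, 46, 426]);
translate([1552, 478, 0]) cube([46, 46, 426]);


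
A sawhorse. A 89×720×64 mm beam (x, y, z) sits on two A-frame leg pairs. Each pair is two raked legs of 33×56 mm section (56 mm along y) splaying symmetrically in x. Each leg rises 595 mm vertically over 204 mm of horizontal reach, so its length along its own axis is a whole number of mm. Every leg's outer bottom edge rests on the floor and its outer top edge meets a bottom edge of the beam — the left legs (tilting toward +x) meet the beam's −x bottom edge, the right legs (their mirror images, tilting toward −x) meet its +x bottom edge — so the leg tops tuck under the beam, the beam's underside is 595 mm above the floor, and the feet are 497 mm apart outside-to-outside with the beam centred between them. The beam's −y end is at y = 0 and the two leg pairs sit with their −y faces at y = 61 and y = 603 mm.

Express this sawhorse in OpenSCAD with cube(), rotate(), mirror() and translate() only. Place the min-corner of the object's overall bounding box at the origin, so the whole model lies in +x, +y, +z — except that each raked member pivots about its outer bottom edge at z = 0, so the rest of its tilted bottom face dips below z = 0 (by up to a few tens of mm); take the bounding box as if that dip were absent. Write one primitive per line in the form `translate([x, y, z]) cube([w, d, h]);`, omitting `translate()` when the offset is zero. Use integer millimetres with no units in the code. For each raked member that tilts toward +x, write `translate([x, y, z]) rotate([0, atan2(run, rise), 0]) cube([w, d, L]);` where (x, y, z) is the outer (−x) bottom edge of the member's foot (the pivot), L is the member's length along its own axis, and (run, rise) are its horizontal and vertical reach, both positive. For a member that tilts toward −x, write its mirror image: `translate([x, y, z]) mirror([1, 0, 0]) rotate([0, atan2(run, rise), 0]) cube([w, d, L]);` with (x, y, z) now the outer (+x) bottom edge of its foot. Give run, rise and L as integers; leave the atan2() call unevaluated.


// leg length = √(204² + 595²) = 629
// right-leg outer foot x = 2·204 + 89 = 497
// beam min-corner = (204, 0, 595)
translate([204, 0, 595]) cube([89, 720, 64]);
translate([0, 61, 0]) rotate([0, atan2(204, 595), 0]) cube([33, 56, 629]);
translate([497, 61, 0]) mirror([1, 0, 0]) rotate([0, atan2(204, 595), 0]) cube([33, 56, 629]);
translate([0, 603, 0]) rotate([0, atan2(204, 595), 0]) cube([33, 56, 629]);
translate([497, 603, 0]) mirror([1, 0, 0]) rotate([0, atan2(204, 595), 0]) cube([33, 56, 629]);
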